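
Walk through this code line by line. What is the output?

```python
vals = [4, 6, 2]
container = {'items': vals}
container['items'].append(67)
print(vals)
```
[4, 6, 2, 67]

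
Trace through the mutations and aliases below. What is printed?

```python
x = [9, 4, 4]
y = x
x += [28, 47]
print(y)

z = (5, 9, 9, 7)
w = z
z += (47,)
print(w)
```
[9, 4, 4, 28, 47]
(5, 9, 9, 7)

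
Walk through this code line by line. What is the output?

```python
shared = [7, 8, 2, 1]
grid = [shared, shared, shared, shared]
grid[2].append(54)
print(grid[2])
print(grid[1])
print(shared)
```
[7, 8, 2, 1, 54]
[7, 8, 2, 1, 54]
[7, 8, 2, 1, 54]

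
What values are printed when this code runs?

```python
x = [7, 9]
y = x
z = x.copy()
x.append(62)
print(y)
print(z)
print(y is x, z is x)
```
[7, 9, 62]
[7, 9]
True False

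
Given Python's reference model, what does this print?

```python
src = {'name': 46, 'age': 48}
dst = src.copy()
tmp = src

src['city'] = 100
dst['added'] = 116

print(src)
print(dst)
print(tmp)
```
{'name': 46, 'age': 48, 'city': 100}
{'name': 46, 'age': 48, 'added': 116}
{'name': 46, 'age': 48, 'city': 100}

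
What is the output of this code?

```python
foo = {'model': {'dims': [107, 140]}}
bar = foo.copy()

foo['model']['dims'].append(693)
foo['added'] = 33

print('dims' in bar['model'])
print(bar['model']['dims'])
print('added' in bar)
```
True
[107, 140, 693]
False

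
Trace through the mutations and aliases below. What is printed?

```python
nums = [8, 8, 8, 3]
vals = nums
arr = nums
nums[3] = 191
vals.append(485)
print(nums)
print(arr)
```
[8, 8, 8, 191, 485]
[8, 8, 8, 191, 485]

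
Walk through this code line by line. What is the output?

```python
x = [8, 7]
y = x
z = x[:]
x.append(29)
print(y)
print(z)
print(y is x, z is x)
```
[8, 7, 29]
[8, 7]
True False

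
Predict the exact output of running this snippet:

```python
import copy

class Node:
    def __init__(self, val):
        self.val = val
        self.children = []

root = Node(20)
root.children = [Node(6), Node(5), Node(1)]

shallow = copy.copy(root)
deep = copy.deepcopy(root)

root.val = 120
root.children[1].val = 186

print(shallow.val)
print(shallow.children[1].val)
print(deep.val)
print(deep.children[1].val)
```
20
186
20
5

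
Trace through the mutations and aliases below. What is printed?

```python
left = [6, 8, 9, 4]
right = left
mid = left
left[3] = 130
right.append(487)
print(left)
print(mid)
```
[6, 8, 9, 130, 487]
[6, 8, 9, 130, 487]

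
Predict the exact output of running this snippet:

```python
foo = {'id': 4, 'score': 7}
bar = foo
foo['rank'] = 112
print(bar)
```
{'id': 4, 'score': 7, 'rank': 112}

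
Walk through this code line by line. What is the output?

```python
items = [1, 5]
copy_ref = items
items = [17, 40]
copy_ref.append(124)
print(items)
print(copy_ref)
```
[17, 40]
[1, 5, 124]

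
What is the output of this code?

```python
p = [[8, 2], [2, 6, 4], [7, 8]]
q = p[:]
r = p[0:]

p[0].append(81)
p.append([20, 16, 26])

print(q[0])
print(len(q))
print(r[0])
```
[8, 2, 81]
3
[8, 2, 81]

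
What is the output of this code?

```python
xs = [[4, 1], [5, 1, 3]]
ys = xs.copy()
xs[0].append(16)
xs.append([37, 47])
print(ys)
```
[[4, 1, 16], [5, 1, 3]]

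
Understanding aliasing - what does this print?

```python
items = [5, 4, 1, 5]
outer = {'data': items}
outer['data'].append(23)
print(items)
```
[5, 4, 1, 5, 23]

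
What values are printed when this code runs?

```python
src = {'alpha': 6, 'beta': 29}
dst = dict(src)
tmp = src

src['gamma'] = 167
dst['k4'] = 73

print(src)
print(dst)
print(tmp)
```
{'alpha': 6, 'beta': 29, 'gamma': 167}
{'alpha': 6, 'beta': 29, 'k4': 73}
{'alpha': 6, 'beta': 29, 'gamma': 167}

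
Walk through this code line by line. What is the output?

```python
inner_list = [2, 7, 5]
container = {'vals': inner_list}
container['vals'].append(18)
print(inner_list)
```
[2, 7, 5, 18]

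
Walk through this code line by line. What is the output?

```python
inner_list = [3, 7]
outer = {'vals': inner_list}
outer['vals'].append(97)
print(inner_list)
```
[3, 7, 97]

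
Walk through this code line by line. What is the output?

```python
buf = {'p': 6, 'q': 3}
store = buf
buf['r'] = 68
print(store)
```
{'p': 6, 'q': 3, 'r': 68}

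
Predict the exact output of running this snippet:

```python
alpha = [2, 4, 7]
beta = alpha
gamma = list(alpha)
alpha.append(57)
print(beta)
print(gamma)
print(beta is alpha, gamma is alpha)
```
[2, 4, 7, 57]
[2, 4, 7]
True False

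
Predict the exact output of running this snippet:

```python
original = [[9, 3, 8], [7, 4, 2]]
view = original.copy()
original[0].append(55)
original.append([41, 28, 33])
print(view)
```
[[9, 3, 8, 55], [7, 4, 2]]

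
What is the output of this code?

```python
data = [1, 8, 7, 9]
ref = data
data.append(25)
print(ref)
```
[1, 8, 7, 9, 25]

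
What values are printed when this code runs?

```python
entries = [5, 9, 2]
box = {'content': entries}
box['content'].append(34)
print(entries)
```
[5, 9, 2, 34]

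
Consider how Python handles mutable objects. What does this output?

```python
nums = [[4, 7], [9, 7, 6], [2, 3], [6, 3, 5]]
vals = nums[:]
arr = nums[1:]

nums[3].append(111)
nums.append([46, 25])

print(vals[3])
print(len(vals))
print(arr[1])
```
[6, 3, 5, 111]
4
[2, 3]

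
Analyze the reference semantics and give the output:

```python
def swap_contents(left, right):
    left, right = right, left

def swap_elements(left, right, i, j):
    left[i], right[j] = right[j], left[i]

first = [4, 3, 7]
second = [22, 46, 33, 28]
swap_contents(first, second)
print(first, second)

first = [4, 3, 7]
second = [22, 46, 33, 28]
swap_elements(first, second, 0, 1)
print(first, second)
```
[4, 3, 7] [22, 46, 33, 28]
[46, 3, 7] [22, 4, 33, 28]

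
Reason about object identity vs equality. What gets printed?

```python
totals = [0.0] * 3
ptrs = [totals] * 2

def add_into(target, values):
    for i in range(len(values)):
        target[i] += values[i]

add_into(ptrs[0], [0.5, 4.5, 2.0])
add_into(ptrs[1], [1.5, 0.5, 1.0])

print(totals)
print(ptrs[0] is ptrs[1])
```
[2.0, 5.0, 3.0]
True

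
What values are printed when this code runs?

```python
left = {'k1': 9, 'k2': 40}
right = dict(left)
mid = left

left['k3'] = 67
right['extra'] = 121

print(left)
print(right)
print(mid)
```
{'k1': 9, 'k2': 40, 'k3': 67}
{'k1': 9, 'k2': 40, 'extra': 121}
{'k1': 9, 'k2': 40, 'k3': 67}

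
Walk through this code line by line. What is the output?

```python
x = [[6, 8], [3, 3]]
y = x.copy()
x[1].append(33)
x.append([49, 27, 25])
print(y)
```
[[6, 8], [3, 3, 33]]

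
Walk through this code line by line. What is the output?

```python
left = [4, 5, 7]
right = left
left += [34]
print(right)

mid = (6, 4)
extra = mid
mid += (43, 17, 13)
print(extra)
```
[4, 5, 7, 34]
(6, 4)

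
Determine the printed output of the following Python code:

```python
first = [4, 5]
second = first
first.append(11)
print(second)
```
[4, 5, 11]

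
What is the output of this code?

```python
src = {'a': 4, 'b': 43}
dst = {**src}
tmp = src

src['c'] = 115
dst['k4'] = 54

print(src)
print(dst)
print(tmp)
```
{'a': 4, 'b': 43, 'c': 115}
{'a': 4, 'b': 43, 'k4': 54}
{'a': 4, 'b': 43, 'c': 115}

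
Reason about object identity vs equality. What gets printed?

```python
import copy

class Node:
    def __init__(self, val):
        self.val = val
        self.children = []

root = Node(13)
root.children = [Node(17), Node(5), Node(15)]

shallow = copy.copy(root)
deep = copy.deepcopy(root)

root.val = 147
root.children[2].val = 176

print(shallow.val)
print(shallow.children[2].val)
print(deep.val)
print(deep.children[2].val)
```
13
176
13
15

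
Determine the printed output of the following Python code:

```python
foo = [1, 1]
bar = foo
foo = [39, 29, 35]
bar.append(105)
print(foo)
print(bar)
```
[39, 29, 35]
[1, 1, 105]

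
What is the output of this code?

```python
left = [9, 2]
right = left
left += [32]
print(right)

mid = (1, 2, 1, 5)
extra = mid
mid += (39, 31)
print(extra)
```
[9, 2, 32]
(1, 2, 1, 5)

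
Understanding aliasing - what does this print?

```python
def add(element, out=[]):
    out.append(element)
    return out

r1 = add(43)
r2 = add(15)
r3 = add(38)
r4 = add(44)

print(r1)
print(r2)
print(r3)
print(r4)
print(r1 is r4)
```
[43, 15, 38, 44]
[43, 15, 38, 44]
[43, 15, 38, 44]
[43, 15, 38, 44]
True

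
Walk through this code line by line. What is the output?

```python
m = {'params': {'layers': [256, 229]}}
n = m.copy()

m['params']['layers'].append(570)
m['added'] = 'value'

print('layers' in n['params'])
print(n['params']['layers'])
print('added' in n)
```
True
[256, 229, 570]
False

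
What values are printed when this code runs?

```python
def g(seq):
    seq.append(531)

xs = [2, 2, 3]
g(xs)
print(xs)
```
[2, 2, 3, 531]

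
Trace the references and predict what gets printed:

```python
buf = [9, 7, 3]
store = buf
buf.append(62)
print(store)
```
[9, 7, 3, 62]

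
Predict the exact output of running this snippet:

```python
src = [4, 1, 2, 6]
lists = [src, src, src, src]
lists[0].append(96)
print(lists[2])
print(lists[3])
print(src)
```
[4, 1, 2, 6, 96]
[4, 1, 2, 6, 96]
[4, 1, 2, 6, 96]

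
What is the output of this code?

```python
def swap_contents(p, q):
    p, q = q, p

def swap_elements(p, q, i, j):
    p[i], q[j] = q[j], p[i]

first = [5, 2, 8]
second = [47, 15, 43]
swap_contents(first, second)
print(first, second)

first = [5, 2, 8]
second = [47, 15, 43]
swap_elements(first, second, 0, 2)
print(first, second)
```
[5, 2, 8] [47, 15, 43]
[43, 2, 8] [47, 15, 5]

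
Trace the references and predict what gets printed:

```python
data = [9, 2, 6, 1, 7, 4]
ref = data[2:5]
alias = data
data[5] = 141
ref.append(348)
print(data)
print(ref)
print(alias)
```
[9, 2, 6, 1, 7, 141]
[6, 1, 7, 348]
[9, 2, 6, 1, 7, 141]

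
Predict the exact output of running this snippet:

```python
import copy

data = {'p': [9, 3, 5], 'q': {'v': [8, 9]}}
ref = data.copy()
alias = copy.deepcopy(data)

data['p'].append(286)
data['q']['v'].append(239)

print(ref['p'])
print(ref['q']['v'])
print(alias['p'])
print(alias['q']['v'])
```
[9, 3, 5, 286]
[8, 9, 239]
[9, 3, 5]
[8, 9]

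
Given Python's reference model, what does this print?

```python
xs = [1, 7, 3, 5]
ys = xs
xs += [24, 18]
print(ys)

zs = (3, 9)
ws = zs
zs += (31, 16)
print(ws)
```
[1, 7, 3, 5, 24, 18]
(3, 9)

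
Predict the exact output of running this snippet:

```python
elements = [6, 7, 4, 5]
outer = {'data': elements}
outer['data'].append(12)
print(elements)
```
[6, 7, 4, 5, 12]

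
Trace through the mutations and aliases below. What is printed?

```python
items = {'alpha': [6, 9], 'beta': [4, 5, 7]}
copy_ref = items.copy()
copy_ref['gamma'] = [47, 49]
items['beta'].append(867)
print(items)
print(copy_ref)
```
{'alpha': [6, 9], 'beta': [4, 5, 7, 867]}
{'alpha': [6, 9], 'beta': [4, 5, 7, 867], 'gamma': [47, 49]}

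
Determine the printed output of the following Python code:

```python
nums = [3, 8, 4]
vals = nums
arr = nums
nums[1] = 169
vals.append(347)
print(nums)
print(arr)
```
[3, 169, 4, 347]
[3, 169, 4, 347]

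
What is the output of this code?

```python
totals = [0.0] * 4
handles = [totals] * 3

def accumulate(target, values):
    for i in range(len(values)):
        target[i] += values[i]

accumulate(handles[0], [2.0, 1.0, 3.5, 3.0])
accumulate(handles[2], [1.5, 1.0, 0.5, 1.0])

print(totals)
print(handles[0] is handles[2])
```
[3.5, 2.0, 4.0, 4.0]
True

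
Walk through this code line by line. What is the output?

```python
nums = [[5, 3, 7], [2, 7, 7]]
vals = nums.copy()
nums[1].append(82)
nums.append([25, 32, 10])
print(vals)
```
[[5, 3, 7], [2, 7, 7, 82]]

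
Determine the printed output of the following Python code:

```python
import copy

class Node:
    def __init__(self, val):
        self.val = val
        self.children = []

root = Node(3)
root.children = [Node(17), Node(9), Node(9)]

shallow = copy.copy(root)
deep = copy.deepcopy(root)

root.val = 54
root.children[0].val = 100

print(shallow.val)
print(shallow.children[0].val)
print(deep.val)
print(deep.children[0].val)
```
3
100
3
17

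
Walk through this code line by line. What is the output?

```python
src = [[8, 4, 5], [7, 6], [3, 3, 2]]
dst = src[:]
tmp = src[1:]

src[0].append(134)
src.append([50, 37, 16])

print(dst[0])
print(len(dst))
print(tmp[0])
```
[8, 4, 5, 134]
3
[7, 6]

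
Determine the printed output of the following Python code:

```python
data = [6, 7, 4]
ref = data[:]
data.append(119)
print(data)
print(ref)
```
[6, 7, 4, 119]
[6, 7, 4]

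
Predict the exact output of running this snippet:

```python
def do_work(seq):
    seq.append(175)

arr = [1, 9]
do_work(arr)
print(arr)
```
[1, 9, 175]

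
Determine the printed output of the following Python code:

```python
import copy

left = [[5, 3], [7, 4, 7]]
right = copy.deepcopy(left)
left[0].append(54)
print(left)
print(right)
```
[[5, 3, 54], [7, 4, 7]]
[[5, 3], [7, 4, 7]]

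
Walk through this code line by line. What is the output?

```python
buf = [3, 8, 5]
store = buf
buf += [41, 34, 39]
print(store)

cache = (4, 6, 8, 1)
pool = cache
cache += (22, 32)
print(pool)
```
[3, 8, 5, 41, 34, 39]
(4, 6, 8, 1)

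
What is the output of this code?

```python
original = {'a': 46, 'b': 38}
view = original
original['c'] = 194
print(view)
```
{'a': 46, 'b': 38, 'c': 194}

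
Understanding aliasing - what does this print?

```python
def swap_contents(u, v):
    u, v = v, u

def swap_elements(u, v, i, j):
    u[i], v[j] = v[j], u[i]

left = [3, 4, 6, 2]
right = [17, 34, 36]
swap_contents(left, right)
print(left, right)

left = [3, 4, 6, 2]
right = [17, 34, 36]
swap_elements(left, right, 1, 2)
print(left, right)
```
[3, 4, 6, 2] [17, 34, 36]
[3, 36, 6, 2] [17, 34, 4]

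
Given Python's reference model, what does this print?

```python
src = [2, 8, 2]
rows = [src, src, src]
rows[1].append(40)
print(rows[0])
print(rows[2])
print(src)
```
[2, 8, 2, 40]
[2, 8, 2, 40]
[2, 8, 2, 40]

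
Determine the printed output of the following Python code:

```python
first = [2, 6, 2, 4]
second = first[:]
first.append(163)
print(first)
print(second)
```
[2, 6, 2, 4, 163]
[2, 6, 2, 4]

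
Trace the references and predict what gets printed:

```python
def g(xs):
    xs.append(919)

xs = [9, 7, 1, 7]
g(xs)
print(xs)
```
[9, 7, 1, 7, 919]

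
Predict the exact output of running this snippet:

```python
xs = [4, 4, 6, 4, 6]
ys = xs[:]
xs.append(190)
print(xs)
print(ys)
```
[4, 4, 6, 4, 6, 190]
[4, 4, 6, 4, 6]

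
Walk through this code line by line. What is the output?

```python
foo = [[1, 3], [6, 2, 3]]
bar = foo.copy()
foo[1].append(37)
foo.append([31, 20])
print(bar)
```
[[1, 3], [6, 2, 3, 37]]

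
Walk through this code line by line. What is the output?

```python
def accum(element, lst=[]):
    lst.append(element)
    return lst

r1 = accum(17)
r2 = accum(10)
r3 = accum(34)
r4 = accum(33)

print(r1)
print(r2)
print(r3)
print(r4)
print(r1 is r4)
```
[17, 10, 34, 33]
[17, 10, 34, 33]
[17, 10, 34, 33]
[17, 10, 34, 33]
True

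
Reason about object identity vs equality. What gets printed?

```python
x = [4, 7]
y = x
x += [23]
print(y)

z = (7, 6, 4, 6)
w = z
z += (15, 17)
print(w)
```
[4, 7, 23]
(7, 6, 4, 6)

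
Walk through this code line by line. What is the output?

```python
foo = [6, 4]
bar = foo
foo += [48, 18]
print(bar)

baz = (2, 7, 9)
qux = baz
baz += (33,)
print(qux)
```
[6, 4, 48, 18]
(2, 7, 9)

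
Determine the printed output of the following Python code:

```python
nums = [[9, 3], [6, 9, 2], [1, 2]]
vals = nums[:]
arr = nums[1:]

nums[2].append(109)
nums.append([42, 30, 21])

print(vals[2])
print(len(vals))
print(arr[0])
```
[1, 2, 109]
3
[6, 9, 2]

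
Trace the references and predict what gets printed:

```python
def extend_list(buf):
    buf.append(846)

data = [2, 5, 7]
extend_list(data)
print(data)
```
[2, 5, 7, 846]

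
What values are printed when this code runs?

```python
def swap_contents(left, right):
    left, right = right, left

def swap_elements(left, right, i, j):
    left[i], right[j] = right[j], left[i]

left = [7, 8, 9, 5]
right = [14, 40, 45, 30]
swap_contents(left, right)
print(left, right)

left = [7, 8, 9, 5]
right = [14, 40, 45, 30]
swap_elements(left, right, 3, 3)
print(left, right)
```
[7, 8, 9, 5] [14, 40, 45, 30]
[7, 8, 9, 30] [14, 40, 45, 5]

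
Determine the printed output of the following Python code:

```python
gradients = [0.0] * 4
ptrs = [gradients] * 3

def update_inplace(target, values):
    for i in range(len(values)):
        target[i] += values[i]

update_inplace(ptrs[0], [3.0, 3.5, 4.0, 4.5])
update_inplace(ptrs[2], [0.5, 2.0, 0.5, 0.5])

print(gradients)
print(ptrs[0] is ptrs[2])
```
[3.5, 5.5, 4.5, 5.0]
True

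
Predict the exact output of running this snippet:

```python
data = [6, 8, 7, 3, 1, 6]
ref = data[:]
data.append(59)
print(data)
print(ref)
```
[6, 8, 7, 3, 1, 6, 59]
[6, 8, 7, 3, 1, 6]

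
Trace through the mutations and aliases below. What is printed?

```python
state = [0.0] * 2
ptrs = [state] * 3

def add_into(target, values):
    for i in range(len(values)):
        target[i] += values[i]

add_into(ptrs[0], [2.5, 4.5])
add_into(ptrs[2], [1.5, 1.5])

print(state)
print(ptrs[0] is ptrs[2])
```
[4.0, 6.0]
True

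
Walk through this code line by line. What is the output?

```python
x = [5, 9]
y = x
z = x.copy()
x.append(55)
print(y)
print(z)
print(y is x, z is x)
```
[5, 9, 55]
[5, 9]
True False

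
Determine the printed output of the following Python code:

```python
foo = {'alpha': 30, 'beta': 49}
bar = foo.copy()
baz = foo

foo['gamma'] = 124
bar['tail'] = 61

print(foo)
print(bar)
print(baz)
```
{'alpha': 30, 'beta': 49, 'gamma': 124}
{'alpha': 30, 'beta': 49, 'tail': 61}
{'alpha': 30, 'beta': 49, 'gamma': 124}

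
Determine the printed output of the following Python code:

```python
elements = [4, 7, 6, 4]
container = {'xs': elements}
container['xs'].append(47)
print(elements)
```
[4, 7, 6, 4, 47]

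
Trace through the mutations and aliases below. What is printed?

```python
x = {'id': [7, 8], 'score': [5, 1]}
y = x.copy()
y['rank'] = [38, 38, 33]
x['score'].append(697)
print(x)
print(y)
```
{'id': [7, 8], 'score': [5, 1, 697]}
{'id': [7, 8], 'score': [5, 1, 697], 'rank': [38, 38, 33]}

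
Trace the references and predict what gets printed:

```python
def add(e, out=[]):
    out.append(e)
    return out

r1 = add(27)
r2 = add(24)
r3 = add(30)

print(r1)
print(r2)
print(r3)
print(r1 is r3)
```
[27, 24, 30]
[27, 24, 30]
[27, 24, 30]
True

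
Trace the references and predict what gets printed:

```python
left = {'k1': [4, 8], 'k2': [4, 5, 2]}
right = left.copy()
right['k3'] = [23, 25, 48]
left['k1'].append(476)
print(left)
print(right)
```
{'k1': [4, 8, 476], 'k2': [4, 5, 2]}
{'k1': [4, 8, 476], 'k2': [4, 5, 2], 'k3': [23, 25, 48]}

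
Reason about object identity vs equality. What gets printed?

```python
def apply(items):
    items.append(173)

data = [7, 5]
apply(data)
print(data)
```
[7, 5, 173]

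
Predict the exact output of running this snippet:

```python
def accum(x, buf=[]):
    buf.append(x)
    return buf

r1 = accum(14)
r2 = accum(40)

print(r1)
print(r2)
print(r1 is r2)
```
[14, 40]
[14, 40]
True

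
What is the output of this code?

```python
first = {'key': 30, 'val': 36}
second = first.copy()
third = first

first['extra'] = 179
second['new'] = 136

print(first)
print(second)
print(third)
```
{'key': 30, 'val': 36, 'extra': 179}
{'key': 30, 'val': 36, 'new': 136}
{'key': 30, 'val': 36, 'extra': 179}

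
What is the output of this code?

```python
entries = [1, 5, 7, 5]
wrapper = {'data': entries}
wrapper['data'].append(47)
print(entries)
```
[1, 5, 7, 5, 47]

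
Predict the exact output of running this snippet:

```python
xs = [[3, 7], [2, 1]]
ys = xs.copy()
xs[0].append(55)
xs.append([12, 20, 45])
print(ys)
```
[[3, 7, 55], [2, 1]]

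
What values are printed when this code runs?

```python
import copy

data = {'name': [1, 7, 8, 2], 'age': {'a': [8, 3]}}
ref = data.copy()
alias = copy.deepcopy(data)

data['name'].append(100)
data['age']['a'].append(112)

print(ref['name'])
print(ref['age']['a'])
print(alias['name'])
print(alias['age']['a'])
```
[1, 7, 8, 2, 100]
[8, 3, 112]
[1, 7, 8, 2]
[8, 3]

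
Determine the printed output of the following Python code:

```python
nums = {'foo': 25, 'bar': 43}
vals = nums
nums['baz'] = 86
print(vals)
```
{'foo': 25, 'bar': 43, 'baz': 86}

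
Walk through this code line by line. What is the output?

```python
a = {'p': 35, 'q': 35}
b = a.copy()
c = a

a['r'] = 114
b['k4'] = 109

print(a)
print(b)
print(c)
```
{'p': 35, 'q': 35, 'r': 114}
{'p': 35, 'q': 35, 'k4': 109}
{'p': 35, 'q': 35, 'r': 114}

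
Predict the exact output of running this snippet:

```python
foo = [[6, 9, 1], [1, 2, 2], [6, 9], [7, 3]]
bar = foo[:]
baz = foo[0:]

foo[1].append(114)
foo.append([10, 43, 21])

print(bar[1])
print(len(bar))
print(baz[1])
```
[1, 2, 2, 114]
4
[1, 2, 2, 114]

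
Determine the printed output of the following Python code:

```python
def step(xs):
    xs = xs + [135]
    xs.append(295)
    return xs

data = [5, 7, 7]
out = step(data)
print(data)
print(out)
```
[5, 7, 7]
[5, 7, 7, 135, 295]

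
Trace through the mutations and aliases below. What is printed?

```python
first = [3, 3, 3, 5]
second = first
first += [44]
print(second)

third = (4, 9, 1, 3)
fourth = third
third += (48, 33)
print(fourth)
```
[3, 3, 3, 5, 44]
(4, 9, 1, 3)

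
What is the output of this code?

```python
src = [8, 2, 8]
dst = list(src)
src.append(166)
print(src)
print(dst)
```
[8, 2, 8, 166]
[8, 2, 8]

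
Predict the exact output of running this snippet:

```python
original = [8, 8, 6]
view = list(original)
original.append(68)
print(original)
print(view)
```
[8, 8, 6, 68]
[8, 8, 6]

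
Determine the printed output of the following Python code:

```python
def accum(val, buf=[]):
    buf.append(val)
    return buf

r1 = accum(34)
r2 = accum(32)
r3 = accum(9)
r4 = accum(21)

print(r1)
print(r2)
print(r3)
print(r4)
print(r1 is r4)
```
[34, 32, 9, 21]
[34, 32, 9, 21]
[34, 32, 9, 21]
[34, 32, 9, 21]
True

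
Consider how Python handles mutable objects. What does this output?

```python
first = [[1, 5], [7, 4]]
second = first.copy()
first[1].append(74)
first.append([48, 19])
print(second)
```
[[1, 5], [7, 4, 74]]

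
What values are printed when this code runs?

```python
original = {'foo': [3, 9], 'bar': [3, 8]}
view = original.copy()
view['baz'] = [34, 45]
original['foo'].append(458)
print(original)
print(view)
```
{'foo': [3, 9, 458], 'bar': [3, 8]}
{'foo': [3, 9, 458], 'bar': [3, 8], 'baz': [34, 45]}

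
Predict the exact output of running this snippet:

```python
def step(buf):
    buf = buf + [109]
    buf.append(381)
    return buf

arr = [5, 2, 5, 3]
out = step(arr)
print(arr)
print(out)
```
[5, 2, 5, 3]
[5, 2, 5, 3, 109, 381]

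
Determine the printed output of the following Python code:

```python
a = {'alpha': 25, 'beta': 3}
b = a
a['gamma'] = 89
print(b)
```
{'alpha': 25, 'beta': 3, 'gamma': 89}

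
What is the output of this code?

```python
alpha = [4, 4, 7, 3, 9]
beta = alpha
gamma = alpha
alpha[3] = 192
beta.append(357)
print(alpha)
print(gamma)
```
[4, 4, 7, 192, 9, 357]
[4, 4, 7, 192, 9, 357]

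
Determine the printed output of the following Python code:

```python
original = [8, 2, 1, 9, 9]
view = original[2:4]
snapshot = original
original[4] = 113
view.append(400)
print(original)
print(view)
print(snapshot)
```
[8, 2, 1, 9, 113]
[1, 9, 400]
[8, 2, 1, 9, 113]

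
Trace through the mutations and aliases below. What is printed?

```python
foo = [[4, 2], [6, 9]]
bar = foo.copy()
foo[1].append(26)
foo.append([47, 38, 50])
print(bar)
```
[[4, 2], [6, 9, 26]]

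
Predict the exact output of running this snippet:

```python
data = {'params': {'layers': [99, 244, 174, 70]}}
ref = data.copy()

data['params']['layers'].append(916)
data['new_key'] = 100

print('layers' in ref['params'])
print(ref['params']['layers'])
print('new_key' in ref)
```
True
[99, 244, 174, 70, 916]
False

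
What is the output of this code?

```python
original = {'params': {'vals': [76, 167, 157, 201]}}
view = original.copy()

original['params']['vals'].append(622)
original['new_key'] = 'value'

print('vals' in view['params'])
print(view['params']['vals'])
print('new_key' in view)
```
True
[76, 167, 157, 201, 622]
False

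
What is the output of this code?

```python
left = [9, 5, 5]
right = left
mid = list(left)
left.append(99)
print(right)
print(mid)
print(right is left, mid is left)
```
[9, 5, 5, 99]
[9, 5, 5]
True False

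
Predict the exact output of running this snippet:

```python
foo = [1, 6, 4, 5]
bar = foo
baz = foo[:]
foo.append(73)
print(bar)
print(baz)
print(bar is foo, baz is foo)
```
[1, 6, 4, 5, 73]
[1, 6, 4, 5]
True False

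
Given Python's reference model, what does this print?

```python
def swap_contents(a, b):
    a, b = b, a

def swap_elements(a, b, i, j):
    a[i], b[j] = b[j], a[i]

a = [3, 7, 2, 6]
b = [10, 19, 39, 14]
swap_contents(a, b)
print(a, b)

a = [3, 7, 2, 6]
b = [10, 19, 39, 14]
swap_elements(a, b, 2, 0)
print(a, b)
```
[3, 7, 2, 6] [10, 19, 39, 14]
[3, 7, 10, 6] [2, 19, 39, 14]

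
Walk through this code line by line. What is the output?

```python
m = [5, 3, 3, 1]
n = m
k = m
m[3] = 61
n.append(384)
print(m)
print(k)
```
[5, 3, 3, 61, 384]
[5, 3, 3, 61, 384]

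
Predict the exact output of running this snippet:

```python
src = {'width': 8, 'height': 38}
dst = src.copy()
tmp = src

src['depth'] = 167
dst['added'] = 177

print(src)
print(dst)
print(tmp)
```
{'width': 8, 'height': 38, 'depth': 167}
{'width': 8, 'height': 38, 'added': 177}
{'width': 8, 'height': 38, 'depth': 167}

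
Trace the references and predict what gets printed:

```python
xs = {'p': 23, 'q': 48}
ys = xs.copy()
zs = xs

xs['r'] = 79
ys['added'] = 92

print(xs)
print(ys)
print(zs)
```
{'p': 23, 'q': 48, 'r': 79}
{'p': 23, 'q': 48, 'added': 92}
{'p': 23, 'q': 48, 'r': 79}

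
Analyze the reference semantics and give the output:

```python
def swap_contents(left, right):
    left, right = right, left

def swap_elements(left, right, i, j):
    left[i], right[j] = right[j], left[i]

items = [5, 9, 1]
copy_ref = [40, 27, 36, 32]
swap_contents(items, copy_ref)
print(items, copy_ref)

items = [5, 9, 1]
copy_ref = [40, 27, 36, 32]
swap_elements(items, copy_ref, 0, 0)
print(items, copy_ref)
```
[5, 9, 1] [40, 27, 36, 32]
[40, 9, 1] [5, 27, 36, 32]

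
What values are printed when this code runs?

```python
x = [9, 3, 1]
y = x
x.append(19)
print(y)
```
[9, 3, 1, 19]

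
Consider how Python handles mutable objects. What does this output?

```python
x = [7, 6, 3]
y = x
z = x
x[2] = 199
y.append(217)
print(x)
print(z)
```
[7, 6, 199, 217]
[7, 6, 199, 217]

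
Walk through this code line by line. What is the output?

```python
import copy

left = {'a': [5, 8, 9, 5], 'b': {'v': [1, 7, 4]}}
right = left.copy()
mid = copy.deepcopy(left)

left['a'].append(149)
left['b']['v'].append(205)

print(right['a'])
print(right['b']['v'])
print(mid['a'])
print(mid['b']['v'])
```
[5, 8, 9, 5, 149]
[1, 7, 4, 205]
[5, 8, 9, 5]
[1, 7, 4]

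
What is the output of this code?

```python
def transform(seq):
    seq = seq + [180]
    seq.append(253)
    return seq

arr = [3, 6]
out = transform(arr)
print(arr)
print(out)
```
[3, 6]
[3, 6, 180, 253]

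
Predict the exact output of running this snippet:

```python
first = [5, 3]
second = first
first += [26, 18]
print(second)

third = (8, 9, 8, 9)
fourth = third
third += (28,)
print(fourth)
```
[5, 3, 26, 18]
(8, 9, 8, 9)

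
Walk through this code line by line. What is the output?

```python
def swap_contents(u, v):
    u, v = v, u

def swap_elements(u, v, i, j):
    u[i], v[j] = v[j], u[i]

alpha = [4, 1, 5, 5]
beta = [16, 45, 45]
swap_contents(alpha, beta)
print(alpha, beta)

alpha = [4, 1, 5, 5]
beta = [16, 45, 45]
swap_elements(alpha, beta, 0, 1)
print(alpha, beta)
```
[4, 1, 5, 5] [16, 45, 45]
[45, 1, 5, 5] [16, 4, 45]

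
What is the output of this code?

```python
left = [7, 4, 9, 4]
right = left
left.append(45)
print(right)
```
[7, 4, 9, 4, 45]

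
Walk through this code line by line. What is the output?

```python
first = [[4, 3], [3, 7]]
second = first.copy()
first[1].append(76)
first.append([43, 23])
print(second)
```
[[4, 3], [3, 7, 76]]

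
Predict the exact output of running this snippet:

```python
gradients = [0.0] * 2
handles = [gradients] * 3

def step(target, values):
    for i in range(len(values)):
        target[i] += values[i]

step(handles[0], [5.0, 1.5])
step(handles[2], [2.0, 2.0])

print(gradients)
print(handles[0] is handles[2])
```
[7.0, 3.5]
True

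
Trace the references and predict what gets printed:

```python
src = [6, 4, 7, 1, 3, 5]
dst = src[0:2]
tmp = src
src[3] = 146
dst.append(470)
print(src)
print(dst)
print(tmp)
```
[6, 4, 7, 146, 3, 5]
[6, 4, 470]
[6, 4, 7, 146, 3, 5]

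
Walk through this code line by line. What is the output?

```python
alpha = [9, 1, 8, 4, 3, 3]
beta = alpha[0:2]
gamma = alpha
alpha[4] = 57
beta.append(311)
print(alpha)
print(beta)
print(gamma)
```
[9, 1, 8, 4, 57, 3]
[9, 1, 311]
[9, 1, 8, 4, 57, 3]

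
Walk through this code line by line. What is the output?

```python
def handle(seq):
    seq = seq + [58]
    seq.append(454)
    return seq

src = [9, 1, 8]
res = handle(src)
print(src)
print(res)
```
[9, 1, 8]
[9, 1, 8, 58, 454]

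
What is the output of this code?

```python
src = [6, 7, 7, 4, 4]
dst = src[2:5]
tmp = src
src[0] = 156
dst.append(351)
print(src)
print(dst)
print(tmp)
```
[156, 7, 7, 4, 4]
[7, 4, 4, 351]
[156, 7, 7, 4, 4]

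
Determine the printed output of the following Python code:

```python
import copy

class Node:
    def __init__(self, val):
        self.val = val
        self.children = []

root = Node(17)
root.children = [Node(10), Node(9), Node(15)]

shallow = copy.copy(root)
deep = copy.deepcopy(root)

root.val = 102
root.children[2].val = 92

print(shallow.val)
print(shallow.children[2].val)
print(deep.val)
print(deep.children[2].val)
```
17
92
17
15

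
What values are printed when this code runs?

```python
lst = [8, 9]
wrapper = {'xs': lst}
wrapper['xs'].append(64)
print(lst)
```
[8, 9, 64]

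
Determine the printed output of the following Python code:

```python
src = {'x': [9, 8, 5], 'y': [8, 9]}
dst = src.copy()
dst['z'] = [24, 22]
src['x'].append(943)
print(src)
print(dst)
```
{'x': [9, 8, 5, 943], 'y': [8, 9]}
{'x': [9, 8, 5, 943], 'y': [8, 9], 'z': [24, 22]}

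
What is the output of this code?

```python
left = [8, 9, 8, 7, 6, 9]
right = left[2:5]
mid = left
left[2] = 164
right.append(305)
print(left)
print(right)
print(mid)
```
[8, 9, 164, 7, 6, 9]
[8, 7, 6, 305]
[8, 9, 164, 7, 6, 9]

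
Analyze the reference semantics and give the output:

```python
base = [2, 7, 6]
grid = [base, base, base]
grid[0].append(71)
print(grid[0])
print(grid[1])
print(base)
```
[2, 7, 6, 71]
[2, 7, 6, 71]
[2, 7, 6, 71]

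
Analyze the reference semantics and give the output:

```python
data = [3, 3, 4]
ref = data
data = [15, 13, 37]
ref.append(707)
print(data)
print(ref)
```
[15, 13, 37]
[3, 3, 4, 707]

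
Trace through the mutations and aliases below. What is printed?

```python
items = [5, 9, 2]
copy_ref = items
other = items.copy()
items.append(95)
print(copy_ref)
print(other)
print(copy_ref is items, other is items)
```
[5, 9, 2, 95]
[5, 9, 2]
True False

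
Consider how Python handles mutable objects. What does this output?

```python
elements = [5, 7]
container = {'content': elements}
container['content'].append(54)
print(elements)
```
[5, 7, 54]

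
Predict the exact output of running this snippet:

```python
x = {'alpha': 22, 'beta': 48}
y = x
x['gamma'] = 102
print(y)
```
{'alpha': 22, 'beta': 48, 'gamma': 102}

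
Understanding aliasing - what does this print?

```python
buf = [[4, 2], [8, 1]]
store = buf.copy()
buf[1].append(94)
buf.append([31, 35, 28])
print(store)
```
[[4, 2], [8, 1, 94]]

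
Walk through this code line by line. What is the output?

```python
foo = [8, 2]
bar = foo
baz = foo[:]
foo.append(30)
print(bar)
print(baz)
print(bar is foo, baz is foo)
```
[8, 2, 30]
[8, 2]
True False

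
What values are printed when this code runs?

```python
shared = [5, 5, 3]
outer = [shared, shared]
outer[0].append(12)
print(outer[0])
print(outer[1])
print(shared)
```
[5, 5, 3, 12]
[5, 5, 3, 12]
[5, 5, 3, 12]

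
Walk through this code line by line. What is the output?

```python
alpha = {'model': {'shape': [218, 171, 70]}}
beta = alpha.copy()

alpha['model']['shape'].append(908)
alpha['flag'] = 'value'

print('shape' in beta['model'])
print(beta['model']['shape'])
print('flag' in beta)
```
True
[218, 171, 70, 908]
False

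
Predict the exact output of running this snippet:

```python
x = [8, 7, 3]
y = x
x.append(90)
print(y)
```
[8, 7, 3, 90]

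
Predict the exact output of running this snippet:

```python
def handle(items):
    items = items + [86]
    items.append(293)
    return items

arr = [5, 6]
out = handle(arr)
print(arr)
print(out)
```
[5, 6]
[5, 6, 86, 293]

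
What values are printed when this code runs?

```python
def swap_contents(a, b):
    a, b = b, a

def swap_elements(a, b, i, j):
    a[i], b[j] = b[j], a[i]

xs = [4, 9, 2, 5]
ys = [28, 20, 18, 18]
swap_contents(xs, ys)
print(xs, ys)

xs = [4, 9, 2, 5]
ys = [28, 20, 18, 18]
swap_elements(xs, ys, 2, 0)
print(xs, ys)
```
[4, 9, 2, 5] [28, 20, 18, 18]
[4, 9, 28, 5] [2, 20, 18, 18]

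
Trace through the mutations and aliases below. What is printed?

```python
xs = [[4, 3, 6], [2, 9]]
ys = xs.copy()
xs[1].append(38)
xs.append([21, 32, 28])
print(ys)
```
[[4, 3, 6], [2, 9, 38]]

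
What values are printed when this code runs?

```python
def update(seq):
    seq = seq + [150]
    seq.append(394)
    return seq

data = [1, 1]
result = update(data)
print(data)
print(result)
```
[1, 1]
[1, 1, 150, 394]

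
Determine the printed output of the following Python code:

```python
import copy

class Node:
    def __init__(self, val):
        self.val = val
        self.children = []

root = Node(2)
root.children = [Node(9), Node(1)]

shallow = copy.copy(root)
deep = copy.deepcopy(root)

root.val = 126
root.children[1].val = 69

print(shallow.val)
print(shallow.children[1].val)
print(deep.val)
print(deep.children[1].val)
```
2
69
2
1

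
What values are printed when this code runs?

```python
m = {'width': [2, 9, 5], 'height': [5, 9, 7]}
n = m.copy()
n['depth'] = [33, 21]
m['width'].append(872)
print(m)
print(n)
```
{'width': [2, 9, 5, 872], 'height': [5, 9, 7]}
{'width': [2, 9, 5, 872], 'height': [5, 9, 7], 'depth': [33, 21]}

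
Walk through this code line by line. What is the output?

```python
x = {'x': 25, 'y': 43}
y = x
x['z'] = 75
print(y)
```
{'x': 25, 'y': 43, 'z': 75}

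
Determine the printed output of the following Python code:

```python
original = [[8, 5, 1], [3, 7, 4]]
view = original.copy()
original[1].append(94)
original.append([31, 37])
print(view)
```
[[8, 5, 1], [3, 7, 4, 94]]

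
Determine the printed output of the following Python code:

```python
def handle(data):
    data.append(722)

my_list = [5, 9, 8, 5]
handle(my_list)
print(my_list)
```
[5, 9, 8, 5, 722]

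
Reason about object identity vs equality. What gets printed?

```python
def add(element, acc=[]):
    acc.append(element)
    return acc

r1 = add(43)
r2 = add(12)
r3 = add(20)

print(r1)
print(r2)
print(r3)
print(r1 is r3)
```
[43, 12, 20]
[43, 12, 20]
[43, 12, 20]
True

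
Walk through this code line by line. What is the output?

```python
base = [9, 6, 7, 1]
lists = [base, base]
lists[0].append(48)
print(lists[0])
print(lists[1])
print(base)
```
[9, 6, 7, 1, 48]
[9, 6, 7, 1, 48]
[9, 6, 7, 1, 48]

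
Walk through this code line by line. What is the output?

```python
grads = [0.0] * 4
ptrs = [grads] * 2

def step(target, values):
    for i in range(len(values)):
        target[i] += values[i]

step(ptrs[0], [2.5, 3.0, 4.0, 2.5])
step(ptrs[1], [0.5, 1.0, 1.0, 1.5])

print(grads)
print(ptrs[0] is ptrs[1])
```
[3.0, 4.0, 5.0, 4.0]
True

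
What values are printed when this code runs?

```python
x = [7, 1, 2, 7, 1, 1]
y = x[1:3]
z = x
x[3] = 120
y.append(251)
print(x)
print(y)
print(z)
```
[7, 1, 2, 120, 1, 1]
[1, 2, 251]
[7, 1, 2, 120, 1, 1]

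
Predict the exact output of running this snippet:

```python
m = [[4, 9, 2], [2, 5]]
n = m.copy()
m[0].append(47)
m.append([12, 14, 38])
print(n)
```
[[4, 9, 2, 47], [2, 5]]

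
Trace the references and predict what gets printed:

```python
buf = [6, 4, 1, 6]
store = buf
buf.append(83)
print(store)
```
[6, 4, 1, 6, 83]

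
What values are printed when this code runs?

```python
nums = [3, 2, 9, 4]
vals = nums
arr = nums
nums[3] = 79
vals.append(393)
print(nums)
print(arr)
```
[3, 2, 9, 79, 393]
[3, 2, 9, 79, 393]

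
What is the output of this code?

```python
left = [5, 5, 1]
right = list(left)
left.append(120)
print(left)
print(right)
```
[5, 5, 1, 120]
[5, 5, 1]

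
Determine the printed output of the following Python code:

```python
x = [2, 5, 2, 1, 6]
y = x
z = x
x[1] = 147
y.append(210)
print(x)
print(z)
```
[2, 147, 2, 1, 6, 210]
[2, 147, 2, 1, 6, 210]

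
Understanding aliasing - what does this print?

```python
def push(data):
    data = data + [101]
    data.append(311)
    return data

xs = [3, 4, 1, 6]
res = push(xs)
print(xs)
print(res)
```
[3, 4, 1, 6]
[3, 4, 1, 6, 101, 311]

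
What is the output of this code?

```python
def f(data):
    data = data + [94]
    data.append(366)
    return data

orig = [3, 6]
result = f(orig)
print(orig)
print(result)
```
[3, 6]
[3, 6, 94, 366]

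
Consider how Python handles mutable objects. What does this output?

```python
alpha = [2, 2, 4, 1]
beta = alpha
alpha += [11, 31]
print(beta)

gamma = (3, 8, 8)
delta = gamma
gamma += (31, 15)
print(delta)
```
[2, 2, 4, 1, 11, 31]
(3, 8, 8)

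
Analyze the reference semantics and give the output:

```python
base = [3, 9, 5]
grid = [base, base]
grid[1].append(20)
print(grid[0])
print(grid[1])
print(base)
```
[3, 9, 5, 20]
[3, 9, 5, 20]
[3, 9, 5, 20]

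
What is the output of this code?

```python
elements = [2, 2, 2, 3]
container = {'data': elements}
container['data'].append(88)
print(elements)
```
[2, 2, 2, 3, 88]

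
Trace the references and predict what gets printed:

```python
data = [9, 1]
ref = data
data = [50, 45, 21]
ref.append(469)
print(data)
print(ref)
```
[50, 45, 21]
[9, 1, 469]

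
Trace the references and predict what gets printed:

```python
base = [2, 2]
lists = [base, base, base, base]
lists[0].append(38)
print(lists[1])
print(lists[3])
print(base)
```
[2, 2, 38]
[2, 2, 38]
[2, 2, 38]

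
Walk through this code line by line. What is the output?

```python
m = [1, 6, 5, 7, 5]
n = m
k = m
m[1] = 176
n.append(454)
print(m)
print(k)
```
[1, 176, 5, 7, 5, 454]
[1, 176, 5, 7, 5, 454]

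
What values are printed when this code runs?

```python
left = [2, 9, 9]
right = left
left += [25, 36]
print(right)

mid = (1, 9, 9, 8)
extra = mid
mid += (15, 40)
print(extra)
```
[2, 9, 9, 25, 36]
(1, 9, 9, 8)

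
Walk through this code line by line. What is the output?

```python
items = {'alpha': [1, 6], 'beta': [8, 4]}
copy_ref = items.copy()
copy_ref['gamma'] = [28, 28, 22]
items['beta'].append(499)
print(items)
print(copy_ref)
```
{'alpha': [1, 6], 'beta': [8, 4, 499]}
{'alpha': [1, 6], 'beta': [8, 4, 499], 'gamma': [28, 28, 22]}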